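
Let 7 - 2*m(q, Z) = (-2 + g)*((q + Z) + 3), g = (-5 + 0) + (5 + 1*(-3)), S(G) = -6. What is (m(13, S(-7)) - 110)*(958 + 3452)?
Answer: -359415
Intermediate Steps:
g = -3 (g = -5 + (5 - 3) = -5 + 2 = -3)
m(q, Z) = 11 + 5*Z/2 + 5*q/2 (m(q, Z) = 7/2 - (-2 - 3)*((q + Z) + 3)/2 = 7/2 - (-5)*((Z + q) + 3)/2 = 7/2 - (-5)*(3 + Z + q)/2 = 7/2 - (-15 - 5*Z - 5*q)/2 = 7/2 + (15/2 + 5*Z/2 + 5*q/2) = 11 + 5*Z/2 + 5*q/2)
(m(13, S(-7)) - 110)*(958 + 3452) = ((11 + (5/2)*(-6) + (5/2)*13) - 110)*(958 + 3452) = ((11 - 15 + 65/2) - 110)*4410 = (57/2 - 110)*4410 = -163/2*4410 = -359415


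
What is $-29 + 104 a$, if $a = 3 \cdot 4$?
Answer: $1219$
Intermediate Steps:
$a = 12$
$-29 + 104 a = -29 + 104 \cdot 12 = -29 + 1248 = 1219$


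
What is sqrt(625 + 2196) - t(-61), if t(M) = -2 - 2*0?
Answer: 2 + sqrt(2821) ≈ 55.113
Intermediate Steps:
t(M) = -2 (t(M) = -2 + 0 = -2)
sqrt(625 + 2196) - t(-61) = sqrt(625 + 2196) - 1*(-2) = sqrt(2821) + 2 = 2 + sqrt(2821)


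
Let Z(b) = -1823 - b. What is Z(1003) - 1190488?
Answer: -1193314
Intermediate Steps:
Z(1003) - 1190488 = (-1823 - 1*1003) - 1190488 = (-1823 - 1003) - 1190488 = -2826 - 1190488 = -1193314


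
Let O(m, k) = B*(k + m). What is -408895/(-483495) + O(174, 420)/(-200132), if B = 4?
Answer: 4034209501/4838141067 ≈ 0.83383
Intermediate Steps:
O(m, k) = 4*k + 4*m (O(m, k) = 4*(k + m) = 4*k + 4*m)
-408895/(-483495) + O(174, 420)/(-200132) = -408895/(-483495) + (4*420 + 4*174)/(-200132) = -408895*(-1/483495) + (1680 + 696)*(-1/200132) = 81779/96699 + 2376*(-1/200132) = 81779/96699 - 594/50033 = 4034209501/4838141067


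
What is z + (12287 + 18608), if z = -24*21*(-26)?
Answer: 43999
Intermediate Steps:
z = 13104 (z = -504*(-26) = 13104)
z + (12287 + 18608) = 13104 + (12287 + 18608) = 13104 + 30895 = 43999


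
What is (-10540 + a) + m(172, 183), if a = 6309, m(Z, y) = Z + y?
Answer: -3876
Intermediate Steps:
(-10540 + a) + m(172, 183) = (-10540 + 6309) + (172 + 183) = -4231 + 355 = -3876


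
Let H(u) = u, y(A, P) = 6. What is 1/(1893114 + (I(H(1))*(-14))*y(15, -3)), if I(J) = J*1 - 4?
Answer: 1/1893366 ≈ 5.2816e-7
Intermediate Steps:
I(J) = -4 + J (I(J) = J - 4 = -4 + J)
1/(1893114 + (I(H(1))*(-14))*y(15, -3)) = 1/(1893114 + ((-4 + 1)*(-14))*6) = 1/(1893114 - 3*(-14)*6) = 1/(1893114 + 42*6) = 1/(1893114 + 252) = 1/1893366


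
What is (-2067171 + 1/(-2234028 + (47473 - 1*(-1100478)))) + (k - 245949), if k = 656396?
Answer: -1799329831749/1086077 ≈ -1.6567e+6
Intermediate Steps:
(-2067171 + 1/(-2234028 + (47473 - 1*(-1100478)))) + (k - 245949) = (-2067171 + 1/(-2234028 + (47473 - 1*(-1100478)))) + (656396 - 245949) = (-2067171 + 1/(-2234028 + (47473 + 1100478))) + 410447 = (-2067171 + 1/(-2234028 + 1147951)) + 410447 = (-2067171 + 1/(-1086077)) + 410447 = (-2067171 - 1/1086077) + 410447 = -2245106878168/1086077 + 410447 = -1799329831749/1086077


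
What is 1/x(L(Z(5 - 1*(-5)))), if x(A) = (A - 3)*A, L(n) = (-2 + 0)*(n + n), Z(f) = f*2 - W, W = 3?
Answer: 1/4828 ≈ 0.00020713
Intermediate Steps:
Z(f) = -3 + 2*f (Z(f) = f*2 - 1*3 = 2*f - 3 = -3 + 2*f)
L(n) = -4*n
x(A) = A*(-3 + A) (x(A) = (-3 + A)*A = A*(-3 + A))
1/x(L(Z(5 - 1*(-5)))) = 1/((-4*(-3 + 2*(5 - 1*(-5))))*(-3 - 4*(-3 + 2*(5 - 1*(-5))))) = 1/((-4*(-3 + 2*(5 + 5)))*(-3 - 4*(-3 + 2*(5 + 5)))) = 1/((-4*(-3 + 2*10))*(-3 - 4*(-3 + 2*10))) = 1/((-4*(-3 + 20))*(-3 - 4*(-3 + 20))) = 1/((-4*17)*(-3 - 4*17)) = 1/(-68*(-3 - 68)) = 1/(-68*(-71)) = 1/4828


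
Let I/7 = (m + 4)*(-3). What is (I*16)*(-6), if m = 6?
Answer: 20160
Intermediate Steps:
I = -210 (I = 7*((6 + 4)*(-3)) = 7*(10*(-3)) = 7*(-30) = -210)
(I*16)*(-6) = -210*16*(-6) = -3360*(-6) = 20160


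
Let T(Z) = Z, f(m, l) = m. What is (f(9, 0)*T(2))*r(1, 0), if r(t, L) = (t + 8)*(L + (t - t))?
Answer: 0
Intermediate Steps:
r(t, L) = L*(8 + t) (r(t, L) = (8 + t)*(L + 0) = (8 + t)*L = L*(8 + t))
(f(9, 0)*T(2))*r(1, 0) = (9*2)*(0*(8 + 1)) = 18*(0*9) = 18*0 = 0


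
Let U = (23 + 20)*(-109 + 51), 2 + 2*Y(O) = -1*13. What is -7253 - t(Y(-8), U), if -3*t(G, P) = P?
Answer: -24253/3 ≈ -8084.3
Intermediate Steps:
Y(O) = -15/2 (Y(O) = -1 + (-1*13)/2 = -1 + (½)*(-13) = -1 - 13/2 = -15/2)
U = -2494 (U = 43*(-58) = -2494)
t(G, P) = -P/3
-7253 - t(Y(-8), U) = -7253 - (-1)*(-2494)/3 = -7253 - 1*2494/3 = -7253 - 2494/3 = -24253/3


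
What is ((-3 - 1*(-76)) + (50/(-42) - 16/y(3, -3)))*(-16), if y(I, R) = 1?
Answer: -18752/21 ≈ -892.95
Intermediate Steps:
((-3 - 1*(-76)) + (50/(-42) - 16/y(3, -3)))*(-16) = ((-3 - 1*(-76)) + (50/(-42) - 16/1))*(-16) = ((-3 + 76) + (50*(-1/42) - 16*1))*(-16) = (73 + (-25/21 - 16))*(-16) = (73 - 361/21)*(-16) = (1172/21)*(-16) = -18752/21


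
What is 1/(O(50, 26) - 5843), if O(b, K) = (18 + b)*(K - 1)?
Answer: -1/4143 ≈ -0.00024137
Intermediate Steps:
O(b, K) = (-1 + K)*(18 + b) (O(b, K) = (18 + b)*(-1 + K) = (-1 + K)*(18 + b))
1/(O(50, 26) - 5843) = 1/((-18 - 1*50 + 18*26 + 26*50) - 5843) = 1/((-18 - 50 + 468 + 1300) - 5843) = 1/(1700 - 5843) = 1/(-4143) = -1/4143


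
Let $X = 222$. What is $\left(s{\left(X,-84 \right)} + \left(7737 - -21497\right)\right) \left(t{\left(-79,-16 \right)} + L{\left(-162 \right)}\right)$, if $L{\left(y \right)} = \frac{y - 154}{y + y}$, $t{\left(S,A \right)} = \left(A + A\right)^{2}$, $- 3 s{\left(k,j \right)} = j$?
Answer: $\frac{809806342}{27} \approx 2.9993 \cdot 10^{7}$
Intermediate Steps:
$s{\left(k,j \right)} = - \frac{j}{3}$
$t{\left(S,A \right)} = 4 A^{2}$ ($t{\left(S,A \right)} = \left(2 A\right)^{2} = 4 A^{2}$)
$L{\left(y \right)} = \frac{-154 + y}{2 y}$
$\left(s{\left(X,-84 \right)} + \left(7737 - -21497\right)\right) \left(t{\left(-79,-16 \right)} + L{\left(-162 \right)}\right) = \left(\left(- \frac{1}{3}\right) \left(-84\right) + \left(7737 - -21497\right)\right) \left(4 \left(-16\right)^{2} + \frac{-154 - 162}{2 \left(-162\right)}\right) = \left(28 + \left(7737 + 21497\right)\right) \left(4 \cdot 256 + \frac{1}{2} \left(- \frac{1}{162}\right) \left(-316\right)\right) = \left(28 + 29234\right) \left(1024 + \frac{79}{81}\right) = 29262 \cdot \frac{83023}{81} = \frac{809806342}{27}$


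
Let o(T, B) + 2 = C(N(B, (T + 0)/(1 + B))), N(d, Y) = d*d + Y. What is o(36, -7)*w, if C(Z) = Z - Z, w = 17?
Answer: -34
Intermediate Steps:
N(d, Y) = Y + d² (N(d, Y) = d² + Y = Y + d²)
C(Z) = 0
o(T, B) = -2 (o(T, B) = -2 + 0 = -2)
o(36, -7)*w = -2*17 = -34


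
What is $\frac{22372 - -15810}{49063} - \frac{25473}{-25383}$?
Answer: $\frac{739651835}{415122043} \approx 1.7818$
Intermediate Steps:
$\frac{22372 - -15810}{49063} - \frac{25473}{-25383} = \left(22372 + 15810\right) \frac{1}{49063} - - \frac{8491}{8461} = 38182 \cdot \frac{1}{49063} + \frac{8491}{8461} = \frac{38182}{49063} + \frac{8491}{8461} = \frac{739651835}{415122043}$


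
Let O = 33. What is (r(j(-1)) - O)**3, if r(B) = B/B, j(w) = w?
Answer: -32768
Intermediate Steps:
r(B) = 1
(r(j(-1)) - O)**3 = (1 - 1*33)**3 = (1 - 33)**3 = (-32)**3 = -32768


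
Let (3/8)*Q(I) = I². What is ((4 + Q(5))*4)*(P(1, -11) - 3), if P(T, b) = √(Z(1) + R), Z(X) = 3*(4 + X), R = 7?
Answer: -848 + 848*√22/3 ≈ 477.82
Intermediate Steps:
Z(X) = 12 + 3*X
P(T, b) = √22 (P(T, b) = √((12 + 3*1) + 7) = √((12 + 3) + 7) = √(15 + 7) = √22)
Q(I) = 8*I²/3
((4 + Q(5))*4)*(P(1, -11) - 3) = ((4 + (8/3)*5²)*4)*(√22 - 3) = ((4 + (8/3)*25)*4)*(-3 + √22) = ((4 + 200/3)*4)*(-3 + √22) = ((212/3)*4)*(-3 + √22) = 848*(-3 + √22)/3 = -848 + 848*√22/3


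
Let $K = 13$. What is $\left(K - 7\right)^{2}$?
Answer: $36$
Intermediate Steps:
$\left(K - 7\right)^{2} = \left(13 - 7\right)^{2} = 6^{2} = 36$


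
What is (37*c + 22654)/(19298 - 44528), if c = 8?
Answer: -765/841 ≈ -0.90963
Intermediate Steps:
(37*c + 22654)/(19298 - 44528) = (37*8 + 22654)/(19298 - 44528) = (296 + 22654)/(-25230) = 22950*(-1/25230) = -765/841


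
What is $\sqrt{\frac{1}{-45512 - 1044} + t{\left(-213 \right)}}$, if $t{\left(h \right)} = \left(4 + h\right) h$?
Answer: $\frac{\sqrt{24122216836189}}{23278} \approx 210.99$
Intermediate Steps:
$t{\left(h \right)} = h \left(4 + h\right)$
$\sqrt{\frac{1}{-45512 - 1044} + t{\left(-213 \right)}} = \sqrt{\frac{1}{-45512 - 1044} - 213 \left(4 - 213\right)} = \sqrt{\frac{1}{-46556} - -44517} = \sqrt{- \frac{1}{46556} + 44517} = \sqrt{\frac{2072533451}{46556}} = \frac{\sqrt{24122216836189}}{23278}$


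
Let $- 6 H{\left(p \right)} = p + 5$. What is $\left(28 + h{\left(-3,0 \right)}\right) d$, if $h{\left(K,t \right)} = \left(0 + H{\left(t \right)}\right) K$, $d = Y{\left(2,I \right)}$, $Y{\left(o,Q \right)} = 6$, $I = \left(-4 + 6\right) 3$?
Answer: $183$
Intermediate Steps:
$H{\left(p \right)} = - \frac{5}{6} - \frac{p}{6}$ ($H{\left(p \right)} = - \frac{p + 5}{6} = - \frac{5 + p}{6} = - \frac{5}{6} - \frac{p}{6}$)
$I = 6$ ($I = 2 \cdot 3 = 6$)
$d = 6$
$h{\left(K,t \right)} = K \left(- \frac{5}{6} - \frac{t}{6}\right)$ ($h{\left(K,t \right)} = \left(0 - \left(\frac{5}{6} + \frac{t}{6}\right)\right) K = \left(- \frac{5}{6} - \frac{t}{6}\right) K = K \left(- \frac{5}{6} - \frac{t}{6}\right)$)
$\left(28 + h{\left(-3,0 \right)}\right) d = \left(28 - - \frac{5 + 0}{2}\right) 6 = \left(28 - \left(- \frac{1}{2}\right) 5\right) 6 = \left(28 + \frac{5}{2}\right) 6 = \frac{61}{2} \cdot 6 = 183$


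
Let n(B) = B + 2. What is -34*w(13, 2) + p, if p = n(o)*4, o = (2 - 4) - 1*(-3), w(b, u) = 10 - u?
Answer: -260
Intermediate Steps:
o = 1 (o = -2 + 3 = 1)
n(B) = 2 + B
p = 12 (p = (2 + 1)*4 = 3*4 = 12)
-34*w(13, 2) + p = -34*(10 - 1*2) + 12 = -34*(10 - 2) + 12 = -34*8 + 12 = -272 + 12 = -260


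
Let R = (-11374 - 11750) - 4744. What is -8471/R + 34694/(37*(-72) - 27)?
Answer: -944056931/74992788 ≈ -12.589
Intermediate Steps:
R = -27868 (R = -23124 - 4744 = -27868)
-8471/R + 34694/(37*(-72) - 27) = -8471/(-27868) + 34694/(37*(-72) - 27) = -8471*(-1/27868) + 34694/(-2664 - 27) = 8471/27868 + 34694/(-2691) = 8471/27868 + 34694*(-1/2691) = 8471/27868 - 34694/2691 = -944056931/74992788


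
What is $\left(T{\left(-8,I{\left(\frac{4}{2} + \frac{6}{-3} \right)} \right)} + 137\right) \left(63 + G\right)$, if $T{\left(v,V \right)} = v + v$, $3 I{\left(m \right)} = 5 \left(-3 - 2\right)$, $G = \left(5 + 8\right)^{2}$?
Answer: $28072$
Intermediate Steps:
$G = 169$ ($G = 13^{2} = 169$)
$I{\left(m \right)} = - \frac{25}{3}$ ($I{\left(m \right)} = \frac{5 \left(-3 - 2\right)}{3} = \frac{5 \left(-5\right)}{3} = \frac{1}{3} \left(-25\right) = - \frac{25}{3}$)
$T{\left(v,V \right)} = 2 v$
$\left(T{\left(-8,I{\left(\frac{4}{2} + \frac{6}{-3} \right)} \right)} + 137\right) \left(63 + G\right) = \left(2 \left(-8\right) + 137\right) \left(63 + 169\right) = \left(-16 + 137\right) 232 = 121 \cdot 232 = 28072$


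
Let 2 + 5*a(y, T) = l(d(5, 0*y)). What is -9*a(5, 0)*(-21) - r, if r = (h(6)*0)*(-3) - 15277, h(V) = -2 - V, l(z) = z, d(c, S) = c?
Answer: 76952/5 ≈ 15390.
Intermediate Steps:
a(y, T) = ⅗ (a(y, T) = -⅖ + (⅕)*5 = -⅖ + 1 = ⅗)
r = -15277 (r = ((-2 - 1*6)*0)*(-3) - 15277 = ((-2 - 6)*0)*(-3) - 15277 = -8*0*(-3) - 15277 = 0*(-3) - 15277 = 0 - 15277 = -15277)
-9*a(5, 0)*(-21) - r = -9*⅗*(-21) - 1*(-15277) = -27/5*(-21) + 15277 = 567/5 + 15277 = 76952/5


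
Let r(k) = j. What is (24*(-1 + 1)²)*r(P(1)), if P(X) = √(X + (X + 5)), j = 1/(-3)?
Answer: 0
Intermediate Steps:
j = -⅓ ≈ -0.33333
P(X) = √(5 + 2*X) (P(X) = √(X + (5 + X)) = √(5 + 2*X))
r(k) = -⅓
(24*(-1 + 1)²)*r(P(1)) = (24*(-1 + 1)²)*(-⅓) = (24*0²)*(-⅓) = (24*0)*(-⅓) = 0*(-⅓) = 0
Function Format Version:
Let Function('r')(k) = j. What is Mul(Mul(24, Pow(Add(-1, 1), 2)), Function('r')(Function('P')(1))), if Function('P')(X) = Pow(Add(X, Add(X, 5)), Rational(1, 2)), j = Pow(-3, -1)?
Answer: 0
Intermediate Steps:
j = Rational(-1, 3) ≈ -0.33333
Function('P')(X) = Pow(Add(5, Mul(2, X)), Rational(1, 2)) (Function('P')(X) = Pow(Add(X, Add(5, X)), Rational(1, 2)) = Pow(Add(5, Mul(2, X)), Rational(1, 2)))
Function('r')(k) = Rational(-1, 3)
Mul(Mul(24, Pow(Add(-1, 1), 2)), Function('r')(Function('P')(1))) = Mul(Mul(24, Pow(Add(-1, 1), 2)), Rational(-1, 3)) = Mul(Mul(24, Pow(0, 2)), Rational(-1, 3)) = Mul(Mul(24, 0), Rational(-1, 3)) = Mul(0, Rational(-1, 3)) = 0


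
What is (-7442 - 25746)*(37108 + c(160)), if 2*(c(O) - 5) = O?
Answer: -1234361284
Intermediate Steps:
c(O) = 5 + O/2
(-7442 - 25746)*(37108 + c(160)) = (-7442 - 25746)*(37108 + (5 + (½)*160)) = -33188*(37108 + (5 + 80)) = -33188*(37108 + 85) = -33188*37193 = -1234361284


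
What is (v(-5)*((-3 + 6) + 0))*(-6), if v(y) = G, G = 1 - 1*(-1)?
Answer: -36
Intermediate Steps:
G = 2 (G = 1 + 1 = 2)
v(y) = 2
(v(-5)*((-3 + 6) + 0))*(-6) = (2*((-3 + 6) + 0))*(-6) = (2*(3 + 0))*(-6) = (2*3)*(-6) = 6*(-6) = -36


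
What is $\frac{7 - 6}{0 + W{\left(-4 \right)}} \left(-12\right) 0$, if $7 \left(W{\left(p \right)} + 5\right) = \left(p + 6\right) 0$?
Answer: $0$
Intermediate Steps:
$W{\left(p \right)} = -5$ ($W{\left(p \right)} = -5 + \frac{\left(p + 6\right) 0}{7} = -5 + \frac{\left(6 + p\right) 0}{7} = -5 + \frac{1}{7} \cdot 0 = -5 + 0 = -5$)
$\frac{7 - 6}{0 + W{\left(-4 \right)}} \left(-12\right) 0 = \frac{7 - 6}{0 - 5} \left(-12\right) 0 = 1 \frac{1}{-5} \left(-12\right) 0 = 1 \left(- \frac{1}{5}\right) \left(-12\right) 0 = \left(- \frac{1}{5}\right) \left(-12\right) 0 = \frac{12}{5} \cdot 0 = 0$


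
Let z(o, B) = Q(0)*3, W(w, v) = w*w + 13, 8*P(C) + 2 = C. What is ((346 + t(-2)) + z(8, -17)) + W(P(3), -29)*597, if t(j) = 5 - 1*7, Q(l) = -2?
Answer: 518933/64 ≈ 8108.3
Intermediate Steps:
P(C) = -1/4 + C/8
W(w, v) = 13 + w**2 (W(w, v) = w**2 + 13 = 13 + w**2)
t(j) = -2 (t(j) = 5 - 7 = -2)
z(o, B) = -6 (z(o, B) = -2*3 = -6)
((346 + t(-2)) + z(8, -17)) + W(P(3), -29)*597 = ((346 - 2) - 6) + (13 + (-1/4 + (1/8)*3)**2)*597 = (344 - 6) + (13 + (-1/4 + 3/8)**2)*597 = 338 + (13 + (1/8)**2)*597 = 338 + (13 + 1/64)*597 = 338 + (833/64)*597 = 338 + 497301/64 = 518933/64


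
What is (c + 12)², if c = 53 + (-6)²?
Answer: 10201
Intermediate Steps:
c = 89 (c = 53 + 36 = 89)
(c + 12)² = (89 + 12)² = 101² = 10201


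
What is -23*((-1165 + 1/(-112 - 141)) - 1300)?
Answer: 623646/11 ≈ 56695.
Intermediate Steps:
-23*((-1165 + 1/(-112 - 141)) - 1300) = -23*((-1165 + 1/(-253)) - 1300) = -23*((-1165 - 1/253) - 1300) = -23*(-294746/253 - 1300) = -23*(-623646/253) = 623646/11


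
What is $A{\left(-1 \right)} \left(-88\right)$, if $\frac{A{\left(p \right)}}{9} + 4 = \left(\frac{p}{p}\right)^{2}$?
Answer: $2376$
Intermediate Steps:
$A{\left(p \right)} = -27$ ($A{\left(p \right)} = -36 + 9 \left(\frac{p}{p}\right)^{2} = -36 + 9 \cdot 1^{2} = -36 + 9 \cdot 1 = -36 + 9 = -27$)
$A{\left(-1 \right)} \left(-88\right) = \left(-27\right) \left(-88\right) = 2376$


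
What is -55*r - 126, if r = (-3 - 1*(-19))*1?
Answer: -1006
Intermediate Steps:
r = 16 (r = (-3 + 19)*1 = 16*1 = 16)
-55*r - 126 = -55*16 - 126 = -880 - 126 = -1006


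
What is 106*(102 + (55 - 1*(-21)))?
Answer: 18868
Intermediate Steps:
106*(102 + (55 - 1*(-21))) = 106*(102 + (55 + 21)) = 106*(102 + 76) = 106*178 = 18868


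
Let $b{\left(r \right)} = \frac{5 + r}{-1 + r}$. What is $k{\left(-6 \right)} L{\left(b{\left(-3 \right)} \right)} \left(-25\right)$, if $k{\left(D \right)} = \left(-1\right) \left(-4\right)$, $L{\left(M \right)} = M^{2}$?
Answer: $-25$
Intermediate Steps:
$b{\left(r \right)} = \frac{5 + r}{-1 + r}$
$k{\left(D \right)} = 4$
$k{\left(-6 \right)} L{\left(b{\left(-3 \right)} \right)} \left(-25\right) = 4 \left(\frac{5 - 3}{-1 - 3}\right)^{2} \left(-25\right) = 4 \left(\frac{1}{-4} \cdot 2\right)^{2} \left(-25\right) = 4 \left(\left(- \frac{1}{4}\right) 2\right)^{2} \left(-25\right) = 4 \left(- \frac{1}{2}\right)^{2} \left(-25\right) = 4 \cdot \frac{1}{4} \left(-25\right) = 1 \left(-25\right) = -25$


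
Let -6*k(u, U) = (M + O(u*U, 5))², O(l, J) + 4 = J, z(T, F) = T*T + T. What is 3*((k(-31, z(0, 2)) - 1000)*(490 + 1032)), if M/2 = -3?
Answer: -4585025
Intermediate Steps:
M = -6 (M = 2*(-3) = -6)
z(T, F) = T + T² (z(T, F) = T² + T = T + T²)
O(l, J) = -4 + J
k(u, U) = -25/6 (k(u, U) = -(-6 + (-4 + 5))²/6 = -(-6 + 1)²/6 = -⅙*(-5)² = -⅙*25 = -25/6)
3*((k(-31, z(0, 2)) - 1000)*(490 + 1032)) = 3*((-25/6 - 1000)*(490 + 1032)) = 3*(-6025/6*1522) = 3*(-4585025/3) = -4585025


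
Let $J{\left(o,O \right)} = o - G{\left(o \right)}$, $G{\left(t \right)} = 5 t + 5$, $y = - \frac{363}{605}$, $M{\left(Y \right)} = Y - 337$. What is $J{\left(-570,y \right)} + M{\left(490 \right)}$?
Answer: $2428$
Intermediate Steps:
$M{\left(Y \right)} = -337 + Y$ ($M{\left(Y \right)} = Y - 337 = -337 + Y$)
$y = - \frac{3}{5}$ ($y = \left(-363\right) \frac{1}{605} = - \frac{3}{5} \approx -0.6$)
$G{\left(t \right)} = 5 + 5 t$
$J{\left(o,O \right)} = -5 - 4 o$ ($J{\left(o,O \right)} = o - \left(5 + 5 o\right) = -5 - 4 o$)
$J{\left(-570,y \right)} + M{\left(490 \right)} = \left(-5 - -2280\right) + \left(-337 + 490\right) = \left(-5 + 2280\right) + 153 = 2275 + 153 = 2428$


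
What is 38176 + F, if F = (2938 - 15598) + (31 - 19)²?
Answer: 25660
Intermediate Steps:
F = -12516 (F = -12660 + 12² = -12660 + 144 = -12516)
38176 + F = 38176 - 12516 = 25660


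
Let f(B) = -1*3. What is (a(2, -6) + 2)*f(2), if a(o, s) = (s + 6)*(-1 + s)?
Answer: -6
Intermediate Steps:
f(B) = -3
a(o, s) = (-1 + s)*(6 + s) (a(o, s) = (6 + s)*(-1 + s) = (-1 + s)*(6 + s))
(a(2, -6) + 2)*f(2) = ((-6 + (-6)² + 5*(-6)) + 2)*(-3) = ((-6 + 36 - 30) + 2)*(-3) = (0 + 2)*(-3) = 2*(-3) = -6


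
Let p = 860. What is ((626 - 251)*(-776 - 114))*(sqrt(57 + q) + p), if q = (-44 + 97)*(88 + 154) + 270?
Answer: -287025000 - 333750*sqrt(13153) ≈ -3.2530e+8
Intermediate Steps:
q = 13096 (q = 53*242 + 270 = 12826 + 270 = 13096)
((626 - 251)*(-776 - 114))*(sqrt(57 + q) + p) = ((626 - 251)*(-776 - 114))*(sqrt(57 + 13096) + 860) = (375*(-890))*(sqrt(13153) + 860) = -333750*(860 + sqrt(13153)) = -287025000 - 333750*sqrt(13153)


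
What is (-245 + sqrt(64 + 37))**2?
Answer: (245 - sqrt(101))**2 ≈ 55202.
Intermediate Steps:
(-245 + sqrt(64 + 37))**2 = (-245 + sqrt(101))**2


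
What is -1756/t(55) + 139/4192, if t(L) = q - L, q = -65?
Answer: 922229/62880 ≈ 14.666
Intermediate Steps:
t(L) = -65 - L
-1756/t(55) + 139/4192 = -1756/(-65 - 1*55) + 139/4192 = -1756/(-65 - 55) + 139*(1/4192) = -1756/(-120) + 139/4192 = -1756*(-1/120) + 139/4192 = 439/30 + 139/4192 = 922229/62880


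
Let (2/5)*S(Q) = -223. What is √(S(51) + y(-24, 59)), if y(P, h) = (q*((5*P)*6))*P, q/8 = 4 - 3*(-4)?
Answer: √8845130/2 ≈ 1487.0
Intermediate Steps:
S(Q) = -1115/2 (S(Q) = (5/2)*(-223) = -1115/2)
q = 128 (q = 8*(4 - 3*(-4)) = 8*(4 + 12) = 8*16 = 128)
y(P, h) = 3840*P² (y(P, h) = (128*((5*P)*6))*P = (128*(30*P))*P = (3840*P)*P = 3840*P²)
√(S(51) + y(-24, 59)) = √(-1115/2 + 3840*(-24)²) = √(-1115/2 + 3840*576) = √(-1115/2 + 2211840) = √(4422565/2) = √8845130/2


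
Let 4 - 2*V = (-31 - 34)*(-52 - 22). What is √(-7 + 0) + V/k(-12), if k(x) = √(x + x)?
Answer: I*(√7 + 801*√6/4) ≈ 493.16*I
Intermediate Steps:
k(x) = √2*√x (k(x) = √(2*x) = √2*√x)
V = -2403 (V = 2 - (-31 - 34)*(-52 - 22)/2 = 2 - (-65)*(-74)/2 = 2 - ½*4810 = 2 - 2405 = -2403)
√(-7 + 0) + V/k(-12) = √(-7 + 0) - 2403*(-I*√6/12) = √(-7) - 2403*(-I*√6/12) = I*√7 - 2403*(-I*√6/12) = I*√7 - (-801)*I*√6/4 = I*√7 + 801*I*√6/4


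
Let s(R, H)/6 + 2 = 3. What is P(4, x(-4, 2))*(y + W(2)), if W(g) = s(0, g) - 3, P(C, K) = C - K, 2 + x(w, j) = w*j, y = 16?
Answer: 266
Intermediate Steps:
s(R, H) = 6 (s(R, H) = -12 + 6*3 = -12 + 18 = 6)
x(w, j) = -2 + j*w (x(w, j) = -2 + w*j = -2 + j*w)
W(g) = 3 (W(g) = 6 - 3 = 3)
P(4, x(-4, 2))*(y + W(2)) = (4 - (-2 + 2*(-4)))*(16 + 3) = (4 - (-2 - 8))*19 = (4 - 1*(-10))*19 = (4 + 10)*19 = 14*19 = 266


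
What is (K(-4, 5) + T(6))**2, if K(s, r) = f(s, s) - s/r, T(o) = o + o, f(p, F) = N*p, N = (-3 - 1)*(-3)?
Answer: 30976/25 ≈ 1239.0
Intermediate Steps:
N = 12 (N = -4*(-3) = 12)
f(p, F) = 12*p
T(o) = 2*o
K(s, r) = 12*s - s/r
(K(-4, 5) + T(6))**2 = ((12*(-4) - 1*(-4)/5) + 2*6)**2 = ((-48 - 1*(-4)*1/5) + 12)**2 = ((-48 + 4/5) + 12)**2 = (-236/5 + 12)**2 = (-176/5)**2 = 30976/25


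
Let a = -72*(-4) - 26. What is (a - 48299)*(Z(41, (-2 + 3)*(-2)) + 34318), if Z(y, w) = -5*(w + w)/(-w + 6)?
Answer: -3297307717/2 ≈ -1.6487e+9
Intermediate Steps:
a = 262 (a = 288 - 26 = 262)
Z(y, w) = -10*w/(6 - w) (Z(y, w) = -5*2*w/(6 - w) = -10*w/(6 - w))
(a - 48299)*(Z(41, (-2 + 3)*(-2)) + 34318) = (262 - 48299)*(10*((-2 + 3)*(-2))/(-6 + (-2 + 3)*(-2)) + 34318) = -48037*(10*(1*(-2))/(-6 + 1*(-2)) + 34318) = -48037*(10*(-2)/(-6 - 2) + 34318) = -48037*(10*(-2)/(-8) + 34318) = -48037*(10*(-2)*(-⅛) + 34318) = -48037*(5/2 + 34318) = -48037*68641/2 = -3297307717/2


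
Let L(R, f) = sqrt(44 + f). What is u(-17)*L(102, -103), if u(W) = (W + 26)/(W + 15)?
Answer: -9*I*sqrt(59)/2 ≈ -34.565*I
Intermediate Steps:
u(W) = (26 + W)/(15 + W)
u(-17)*L(102, -103) = ((26 - 17)/(15 - 17))*sqrt(44 - 103) = (9/(-2))*sqrt(-59) = (-1/2*9)*(I*sqrt(59)) = -9*I*sqrt(59)/2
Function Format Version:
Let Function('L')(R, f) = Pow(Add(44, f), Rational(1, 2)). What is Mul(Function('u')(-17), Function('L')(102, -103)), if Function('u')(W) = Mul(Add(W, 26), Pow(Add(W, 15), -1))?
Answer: Mul(Rational(-9, 2), I, Pow(59, Rational(1, 2))) ≈ Mul(-34.565, I)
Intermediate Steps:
Function('u')(W) = Mul(Pow(Add(15, W), -1), Add(26, W)) (Function('u')(W) = Mul(Add(26, W), Pow(Add(15, W), -1)) = Mul(Pow(Add(15, W), -1), Add(26, W)))
Mul(Function('u')(-17), Function('L')(102, -103)) = Mul(Mul(Pow(Add(15, -17), -1), Add(26, -17)), Pow(Add(44, -103), Rational(1, 2))) = Mul(Mul(Pow(-2, -1), 9), Pow(-59, Rational(1, 2))) = Mul(Mul(Rational(-1, 2), 9), Mul(I, Pow(59, Rational(1, 2)))) = Mul(Rational(-9, 2), Mul(I, Pow(59, Rational(1, 2)))) = Mul(Rational(-9, 2), I, Pow(59, Rational(1, 2)))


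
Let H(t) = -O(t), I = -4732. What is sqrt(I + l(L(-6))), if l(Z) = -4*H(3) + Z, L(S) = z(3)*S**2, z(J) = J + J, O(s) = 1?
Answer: 4*I*sqrt(282) ≈ 67.171*I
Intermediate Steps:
z(J) = 2*J
H(t) = -1 (H(t) = -1*1 = -1)
L(S) = 6*S**2 (L(S) = (2*3)*S**2 = 6*S**2)
l(Z) = 4 + Z (l(Z) = -4*(-1) + Z = 4 + Z)
sqrt(I + l(L(-6))) = sqrt(-4732 + (4 + 6*(-6)**2)) = sqrt(-4732 + (4 + 6*36)) = sqrt(-4732 + (4 + 216)) = sqrt(-4732 + 220) = sqrt(-4512) = 4*I*sqrt(282)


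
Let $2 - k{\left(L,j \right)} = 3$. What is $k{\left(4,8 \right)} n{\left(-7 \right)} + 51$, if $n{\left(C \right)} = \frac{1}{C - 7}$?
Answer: $\frac{715}{14} \approx 51.071$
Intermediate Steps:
$k{\left(L,j \right)} = -1$ ($k{\left(L,j \right)} = 2 - 3 = -1$)
$n{\left(C \right)} = \frac{1}{-7 + C}$
$k{\left(4,8 \right)} n{\left(-7 \right)} + 51 = - \frac{1}{-7 - 7} + 51 = - \frac{1}{-14} + 51 = \left(-1\right) \left(- \frac{1}{14}\right) + 51 = \frac{1}{14} + 51 = \frac{715}{14}$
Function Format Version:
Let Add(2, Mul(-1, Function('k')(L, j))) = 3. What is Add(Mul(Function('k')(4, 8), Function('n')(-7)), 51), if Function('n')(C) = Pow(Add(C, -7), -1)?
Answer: Rational(715, 14) ≈ 51.071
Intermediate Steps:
Function('k')(L, j) = -1 (Function('k')(L, j) = Add(2, Mul(-1, 3)) = Add(2, -3) = -1)
Function('n')(C) = Pow(Add(-7, C), -1)
Add(Mul(Function('k')(4, 8), Function('n')(-7)), 51) = Add(Mul(-1, Pow(Add(-7, -7), -1)), 51) = Add(Mul(-1, Pow(-14, -1)), 51) = Add(Mul(-1, Rational(-1, 14)), 51) = Add(Rational(1, 14), 51) = Rational(715, 14)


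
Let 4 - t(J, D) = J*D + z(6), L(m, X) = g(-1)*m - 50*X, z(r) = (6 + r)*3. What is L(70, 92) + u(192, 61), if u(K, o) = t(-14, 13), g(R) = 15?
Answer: -3400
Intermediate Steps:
z(r) = 18 + 3*r
L(m, X) = -50*X + 15*m (L(m, X) = 15*m - 50*X = -50*X + 15*m)
t(J, D) = -32 - D*J (t(J, D) = 4 - (J*D + (18 + 3*6)) = 4 - (D*J + (18 + 18)) = 4 - (D*J + 36) = 4 - (36 + D*J) = 4 + (-36 - D*J) = -32 - D*J)
u(K, o) = 150 (u(K, o) = -32 - 1*13*(-14) = -32 + 182 = 150)
L(70, 92) + u(192, 61) = (-50*92 + 15*70) + 150 = (-4600 + 1050) + 150 = -3550 + 150 = -3400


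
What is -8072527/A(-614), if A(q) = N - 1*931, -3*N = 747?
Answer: 8072527/1180 ≈ 6841.1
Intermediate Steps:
N = -249 (N = -1/3*747 = -249)
A(q) = -1180 (A(q) = -249 - 1*931 = -249 - 931 = -1180)
-8072527/A(-614) = -8072527/(-1180) = -8072527*(-1/1180) = 8072527/1180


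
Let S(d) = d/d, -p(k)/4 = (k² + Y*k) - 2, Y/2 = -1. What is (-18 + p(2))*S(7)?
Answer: -10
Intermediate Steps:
Y = -2 (Y = 2*(-1) = -2)
p(k) = 8 - 4*k² + 8*k (p(k) = -4*((k² - 2*k) - 2) = -4*(-2 + k² - 2*k) = 8 - 4*k² + 8*k)
S(d) = 1
(-18 + p(2))*S(7) = (-18 + (8 - 4*2² + 8*2))*1 = (-18 + (8 - 4*4 + 16))*1 = (-18 + (8 - 16 + 16))*1 = (-18 + 8)*1 = -10*1 = -10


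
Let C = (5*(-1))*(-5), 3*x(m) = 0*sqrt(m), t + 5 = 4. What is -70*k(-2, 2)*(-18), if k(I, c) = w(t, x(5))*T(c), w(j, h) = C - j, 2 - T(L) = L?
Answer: 0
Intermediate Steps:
T(L) = 2 - L
t = -1 (t = -5 + 4 = -1)
x(m) = 0 (x(m) = (0*sqrt(m))/3 = (1/3)*0 = 0)
C = 25 (C = -5*(-5) = 25)
w(j, h) = 25 - j
k(I, c) = 52 - 26*c (k(I, c) = (25 - 1*(-1))*(2 - c) = (25 + 1)*(2 - c) = 26*(2 - c) = 52 - 26*c)
-70*k(-2, 2)*(-18) = -70*(52 - 26*2)*(-18) = -70*(52 - 52)*(-18) = -70*0*(-18) = 0*(-18) = 0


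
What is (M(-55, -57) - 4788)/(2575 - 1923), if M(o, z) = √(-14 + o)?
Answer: -1197/163 + I*√69/652 ≈ -7.3436 + 0.01274*I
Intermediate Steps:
(M(-55, -57) - 4788)/(2575 - 1923) = (√(-14 - 55) - 4788)/(2575 - 1923) = (√(-69) - 4788)/652 = (I*√69 - 4788)*(1/652) = (-4788 + I*√69)*(1/652) = -1197/163 + I*√69/652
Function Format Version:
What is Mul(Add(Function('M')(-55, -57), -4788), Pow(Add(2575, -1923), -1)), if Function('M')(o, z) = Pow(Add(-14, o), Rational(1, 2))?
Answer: Add(Rational(-1197, 163), Mul(Rational(1, 652), I, Pow(69, Rational(1, 2)))) ≈ Add(-7.3436, Mul(0.012740, I))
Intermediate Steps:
Mul(Add(Function('M')(-55, -57), -4788), Pow(Add(2575, -1923), -1)) = Mul(Add(Pow(Add(-14, -55), Rational(1, 2)), -4788), Pow(Add(2575, -1923), -1)) = Mul(Add(Pow(-69, Rational(1, 2)), -4788), Pow(652, -1)) = Mul(Add(Mul(I, Pow(69, Rational(1, 2))), -4788), Rational(1, 652)) = Mul(Add(-4788, Mul(I, Pow(69, Rational(1, 2)))), Rational(1, 652)) = Add(Rational(-1197, 163), Mul(Rational(1, 652), I, Pow(69, Rational(1, 2))))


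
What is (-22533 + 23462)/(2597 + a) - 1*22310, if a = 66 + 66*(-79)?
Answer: -56913739/2551 ≈ -22310.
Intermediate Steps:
a = -5148 (a = 66 - 5214 = -5148)
(-22533 + 23462)/(2597 + a) - 1*22310 = (-22533 + 23462)/(2597 - 5148) - 1*22310 = 929/(-2551) - 22310 = 929*(-1/2551) - 22310 = -929/2551 - 22310 = -56913739/2551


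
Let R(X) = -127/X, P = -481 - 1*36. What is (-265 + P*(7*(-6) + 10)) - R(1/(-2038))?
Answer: -242547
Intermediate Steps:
P = -517 (P = -481 - 36 = -517)
(-265 + P*(7*(-6) + 10)) - R(1/(-2038)) = (-265 - 517*(7*(-6) + 10)) - (-127)/(1/(-2038)) = (-265 - 517*(-42 + 10)) - (-127)/(-1/2038) = (-265 - 517*(-32)) - (-127)*(-2038) = (-265 + 16544) - 1*258826 = 16279 - 258826 = -242547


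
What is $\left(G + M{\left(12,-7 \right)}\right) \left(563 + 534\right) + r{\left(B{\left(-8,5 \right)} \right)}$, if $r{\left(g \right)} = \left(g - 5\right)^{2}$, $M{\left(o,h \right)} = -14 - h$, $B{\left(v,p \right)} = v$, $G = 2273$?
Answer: $2485971$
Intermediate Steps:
$r{\left(g \right)} = \left(-5 + g\right)^{2}$
$\left(G + M{\left(12,-7 \right)}\right) \left(563 + 534\right) + r{\left(B{\left(-8,5 \right)} \right)} = \left(2273 - 7\right) \left(563 + 534\right) + \left(-5 - 8\right)^{2} = \left(2273 + \left(-14 + 7\right)\right) 1097 + \left(-13\right)^{2} = \left(2273 - 7\right) 1097 + 169 = 2266 \cdot 1097 + 169 = 2485802 + 169 = 2485971$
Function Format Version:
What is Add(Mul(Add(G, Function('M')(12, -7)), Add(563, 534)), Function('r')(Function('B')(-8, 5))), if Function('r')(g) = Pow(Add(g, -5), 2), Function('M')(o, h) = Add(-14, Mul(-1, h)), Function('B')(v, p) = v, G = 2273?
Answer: 2485971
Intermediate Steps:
Function('r')(g) = Pow(Add(-5, g), 2)
Add(Mul(Add(G, Function('M')(12, -7)), Add(563, 534)), Function('r')(Function('B')(-8, 5))) = Add(Mul(Add(2273, Add(-14, Mul(-1, -7))), Add(563, 534)), Pow(Add(-5, -8), 2)) = Add(Mul(Add(2273, Add(-14, 7)), 1097), Pow(-13, 2)) = Add(Mul(Add(2273, -7), 1097), 169) = Add(Mul(2266, 1097), 169) = Add(2485802, 169) = 2485971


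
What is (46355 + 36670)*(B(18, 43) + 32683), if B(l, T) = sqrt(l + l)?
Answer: 2714004225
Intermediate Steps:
B(l, T) = sqrt(2)*sqrt(l) (B(l, T) = sqrt(2*l) = sqrt(2)*sqrt(l))
(46355 + 36670)*(B(18, 43) + 32683) = (46355 + 36670)*(sqrt(2)*sqrt(18) + 32683) = 83025*(sqrt(2)*(3*sqrt(2)) + 32683) = 83025*(6 + 32683) = 83025*32689 = 2714004225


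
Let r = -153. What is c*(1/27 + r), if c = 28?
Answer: -115640/27 ≈ -4283.0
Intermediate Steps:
c*(1/27 + r) = 28*(1/27 - 153) = 28*(-4130/27) = -115640/27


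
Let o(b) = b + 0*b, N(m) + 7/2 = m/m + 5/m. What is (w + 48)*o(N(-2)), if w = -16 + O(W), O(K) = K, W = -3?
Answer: -145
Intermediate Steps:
N(m) = -5/2 + 5/m (N(m) = -7/2 + (m/m + 5/m) = -7/2 + (1 + 5/m) = -5/2 + 5/m)
w = -19 (w = -16 - 3 = -19)
o(b) = b (o(b) = b + 0 = b)
(w + 48)*o(N(-2)) = (-19 + 48)*(-5/2 + 5/(-2)) = 29*(-5/2 + 5*(-1/2)) = 29*(-5/2 - 5/2) = 29*(-5) = -145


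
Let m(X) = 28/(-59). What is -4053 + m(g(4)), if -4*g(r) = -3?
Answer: -239155/59 ≈ -4053.5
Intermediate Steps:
g(r) = ¾ (g(r) = -¼*(-3) = ¾)
m(X) = -28/59 (m(X) = 28*(-1/59) = -28/59)
-4053 + m(g(4)) = -4053 - 28/59 = -239155/59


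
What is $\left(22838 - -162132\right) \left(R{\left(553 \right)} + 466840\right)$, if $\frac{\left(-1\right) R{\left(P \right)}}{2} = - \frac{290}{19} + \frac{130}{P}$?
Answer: $\frac{907352518689600}{10507} \approx 8.6357 \cdot 10^{10}$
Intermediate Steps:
$R{\left(P \right)} = \frac{580}{19} - \frac{260}{P}$ ($R{\left(P \right)} = - 2 \left(- \frac{290}{19} + \frac{130}{P}\right) = \frac{580}{19} - \frac{260}{P}$)
$\left(22838 - -162132\right) \left(R{\left(553 \right)} + 466840\right) = \left(22838 - -162132\right) \left(\left(\frac{580}{19} - \frac{260}{553}\right) + 466840\right) = \left(22838 + \left(-65251 + 227383\right)\right) \left(\left(\frac{580}{19} - \frac{260}{553}\right) + 466840\right) = \left(22838 + 162132\right) \left(\left(\frac{580}{19} - \frac{260}{553}\right) + 466840\right) = 184970 \left(\frac{315800}{10507} + 466840\right) = 184970 \cdot \frac{4905403680}{10507} = \frac{907352518689600}{10507}$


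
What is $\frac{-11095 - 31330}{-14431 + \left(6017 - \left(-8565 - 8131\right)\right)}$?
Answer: $- \frac{42425}{8282} \approx -5.1226$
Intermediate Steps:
$\frac{-11095 - 31330}{-14431 + \left(6017 - \left(-8565 - 8131\right)\right)} = - \frac{42425}{-14431 + \left(6017 - \left(-8565 - 8131\right)\right)} = - \frac{42425}{-14431 + \left(6017 - -16696\right)} = - \frac{42425}{-14431 + \left(6017 + 16696\right)} = - \frac{42425}{-14431 + 22713} = - \frac{42425}{8282}$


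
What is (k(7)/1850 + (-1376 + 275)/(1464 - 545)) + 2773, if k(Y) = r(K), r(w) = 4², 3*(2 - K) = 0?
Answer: 2356246902/850075 ≈ 2771.8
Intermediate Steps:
K = 2 (K = 2 - ⅓*0 = 2 + 0 = 2)
r(w) = 16
k(Y) = 16
(k(7)/1850 + (-1376 + 275)/(1464 - 545)) + 2773 = (16/1850 + (-1376 + 275)/(1464 - 545)) + 2773 = (16*(1/1850) - 1101/919) + 2773 = (8/925 - 1101*1/919) + 2773 = (8/925 - 1101/919) + 2773 = -1011073/850075 + 2773 = 2356246902/850075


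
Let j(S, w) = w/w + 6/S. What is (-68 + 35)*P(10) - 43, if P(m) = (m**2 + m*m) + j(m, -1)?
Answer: -33479/5 ≈ -6695.8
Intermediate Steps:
j(S, w) = 1 + 6/S
P(m) = 2*m**2 + (6 + m)/m (P(m) = (m**2 + m*m) + (6 + m)/m = (m**2 + m**2) + (6 + m)/m = 2*m**2 + (6 + m)/m)
(-68 + 35)*P(10) - 43 = (-68 + 35)*((6 + 10 + 2*10**3)/10) - 43 = -33*(6 + 10 + 2*1000)/10 - 43 = -33*(6 + 10 + 2000)/10 - 43 = -33*2016/10 - 43 = -33*1008/5 - 43 = -33264/5 - 43 = -33479/5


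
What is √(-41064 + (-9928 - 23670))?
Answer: I*√74662 ≈ 273.24*I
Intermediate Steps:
√(-41064 + (-9928 - 23670)) = √(-41064 - 33598) = √(-74662) = I*√74662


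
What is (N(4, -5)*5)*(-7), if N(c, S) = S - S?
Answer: 0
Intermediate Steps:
N(c, S) = 0
(N(4, -5)*5)*(-7) = (0*5)*(-7) = 0*(-7) = 0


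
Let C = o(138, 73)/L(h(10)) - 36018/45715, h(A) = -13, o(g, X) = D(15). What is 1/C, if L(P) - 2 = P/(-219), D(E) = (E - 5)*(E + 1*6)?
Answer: 502865/50882652 ≈ 0.0098828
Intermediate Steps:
D(E) = (-5 + E)*(6 + E) (D(E) = (-5 + E)*(E + 6) = (-5 + E)*(6 + E))
o(g, X) = 210 (o(g, X) = -30 + 15 + 15**2 = -30 + 15 + 225 = 210)
L(P) = 2 - P/219 (L(P) = 2 + P/(-219) = 2 + P*(-1/219) = 2 - P/219)
C = 50882652/502865 (C = 210/(2 - 1/219*(-13)) - 36018/45715 = 210/(2 + 13/219) - 36018*1/45715 = 210/(451/219) - 36018/45715 = 210*(219/451) - 36018/45715 = 45990/451 - 36018/45715 = 50882652/502865 ≈ 101.19)
1/C = 1/(50882652/502865) = 502865/50882652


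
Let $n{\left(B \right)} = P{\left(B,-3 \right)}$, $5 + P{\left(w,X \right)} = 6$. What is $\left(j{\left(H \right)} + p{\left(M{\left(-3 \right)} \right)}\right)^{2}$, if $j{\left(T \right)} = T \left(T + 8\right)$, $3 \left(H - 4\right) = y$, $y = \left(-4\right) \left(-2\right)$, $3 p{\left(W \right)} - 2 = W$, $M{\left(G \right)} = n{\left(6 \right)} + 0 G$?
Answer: $\frac{790321}{81} \approx 9757.0$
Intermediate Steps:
$P{\left(w,X \right)} = 1$ ($P{\left(w,X \right)} = -5 + 6 = 1$)
$n{\left(B \right)} = 1$
$M{\left(G \right)} = 1$ ($M{\left(G \right)} = 1 + 0 G = 1 + 0 = 1$)
$p{\left(W \right)} = \frac{2}{3} + \frac{W}{3}$
$y = 8$
$H = \frac{20}{3}$ ($H = 4 + \frac{1}{3} \cdot 8 = 4 + \frac{8}{3} = \frac{20}{3} \approx 6.6667$)
$j{\left(T \right)} = T \left(8 + T\right)$
$\left(j{\left(H \right)} + p{\left(M{\left(-3 \right)} \right)}\right)^{2} = \left(\frac{20 \left(8 + \frac{20}{3}\right)}{3} + \left(\frac{2}{3} + \frac{1}{3} \cdot 1\right)\right)^{2} = \left(\frac{20}{3} \cdot \frac{44}{3} + \left(\frac{2}{3} + \frac{1}{3}\right)\right)^{2} = \left(\frac{880}{9} + 1\right)^{2} = \left(\frac{889}{9}\right)^{2} = \frac{790321}{81}$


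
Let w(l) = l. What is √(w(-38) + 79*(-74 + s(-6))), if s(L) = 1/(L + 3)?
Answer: I*√53193/3 ≈ 76.879*I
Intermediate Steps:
s(L) = 1/(3 + L)
√(w(-38) + 79*(-74 + s(-6))) = √(-38 + 79*(-74 + 1/(3 - 6))) = √(-38 + 79*(-74 + 1/(-3))) = √(-38 + 79*(-74 - ⅓)) = √(-38 + 79*(-223/3)) = √(-38 - 17617/3) = √(-17731/3) = I*√53193/3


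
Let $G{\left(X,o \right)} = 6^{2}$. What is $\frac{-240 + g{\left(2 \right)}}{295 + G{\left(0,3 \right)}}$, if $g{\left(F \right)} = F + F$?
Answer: $- \frac{236}{331} \approx -0.71299$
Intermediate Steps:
$G{\left(X,o \right)} = 36$
$g{\left(F \right)} = 2 F$
$\frac{-240 + g{\left(2 \right)}}{295 + G{\left(0,3 \right)}} = \frac{-240 + 2 \cdot 2}{295 + 36} = \frac{-240 + 4}{331} = \left(-236\right) \frac{1}{331} = - \frac{236}{331}$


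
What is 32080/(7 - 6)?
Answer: 32080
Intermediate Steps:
32080/(7 - 6) = 32080/1 = 32080*1 = 32080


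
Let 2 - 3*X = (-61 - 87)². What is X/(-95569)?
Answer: 21902/286707 ≈ 0.076392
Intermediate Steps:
X = -21902/3 (X = ⅔ - (-61 - 87)²/3 = ⅔ - ⅓*(-148)² = ⅔ - ⅓*21904 = ⅔ - 21904/3 = -21902/3 ≈ -7300.7)
X/(-95569) = -21902/3/(-95569) = -21902/3*(-1/95569) = 21902/286707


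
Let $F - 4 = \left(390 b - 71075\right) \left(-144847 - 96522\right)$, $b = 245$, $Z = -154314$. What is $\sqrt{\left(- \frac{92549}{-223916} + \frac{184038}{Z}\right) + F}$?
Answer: $\frac{i \sqrt{48980432050244582171812002321}}{2879447802} \approx 76860.0 i$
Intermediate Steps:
$F = -5907506271$ ($F = 4 + \left(390 \cdot 245 - 71075\right) \left(-144847 - 96522\right) = 4 + \left(95550 - 71075\right) \left(-241369\right) = 4 + 24475 \left(-241369\right) = 4 - 5907506275 = -5907506271$)
$\sqrt{\left(- \frac{92549}{-223916} + \frac{184038}{Z}\right) + F} = \sqrt{\left(- \frac{92549}{-223916} + \frac{184038}{-154314}\right) - 5907506271} = \sqrt{\left(\left(-92549\right) \left(- \frac{1}{223916}\right) + 184038 \left(- \frac{1}{154314}\right)\right) - 5907506271} = \sqrt{\left(\frac{92549}{223916} - \frac{30673}{25719}\right) - 5907506271} = \sqrt{- \frac{4487907737}{5758895604} - 5907506271} = \sqrt{- \frac{34020711899152240421}{5758895604}} = \frac{i \sqrt{48980432050244582171812002321}}{2879447802}$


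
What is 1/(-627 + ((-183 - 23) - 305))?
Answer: -1/1138 ≈ -0.00087873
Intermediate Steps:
1/(-627 + ((-183 - 23) - 305)) = 1/(-627 + (-206 - 305)) = 1/(-627 - 511) = 1/(-1138) = -1/1138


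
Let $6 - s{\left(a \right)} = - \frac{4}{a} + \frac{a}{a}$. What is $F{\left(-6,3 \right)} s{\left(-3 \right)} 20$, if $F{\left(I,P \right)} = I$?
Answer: $-440$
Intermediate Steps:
$s{\left(a \right)} = 5 + \frac{4}{a}$ ($s{\left(a \right)} = 6 - \left(- \frac{4}{a} + \frac{a}{a}\right) = 6 - \left(- \frac{4}{a} + 1\right) = 6 - \left(1 - \frac{4}{a}\right) = 5 + \frac{4}{a}$)
$F{\left(-6,3 \right)} s{\left(-3 \right)} 20 = - 6 \left(5 + \frac{4}{-3}\right) 20 = - 6 \left(5 + 4 \left(- \frac{1}{3}\right)\right) 20 = - 6 \left(5 - \frac{4}{3}\right) 20 = \left(-6\right) \frac{11}{3} \cdot 20 = \left(-22\right) 20 = -440$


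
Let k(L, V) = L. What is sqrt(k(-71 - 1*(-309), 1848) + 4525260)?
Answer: sqrt(4525498) ≈ 2127.3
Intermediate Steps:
sqrt(k(-71 - 1*(-309), 1848) + 4525260) = sqrt((-71 - 1*(-309)) + 4525260) = sqrt((-71 + 309) + 4525260) = sqrt(238 + 4525260) = sqrt(4525498)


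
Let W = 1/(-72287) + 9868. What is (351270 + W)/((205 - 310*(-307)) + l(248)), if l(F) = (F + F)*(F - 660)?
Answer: -26105582605/7877620399 ≈ -3.3139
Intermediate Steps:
W = 713328115/72287 (W = -1/72287 + 9868 = 713328115/72287 ≈ 9868.0)
l(F) = 2*F*(-660 + F) (l(F) = (2*F)*(-660 + F) = 2*F*(-660 + F))
(351270 + W)/((205 - 310*(-307)) + l(248)) = (351270 + 713328115/72287)/((205 - 310*(-307)) + 2*248*(-660 + 248)) = 26105582605/(72287*((205 + 95170) + 2*248*(-412))) = 26105582605/(72287*(95375 - 204352)) = (26105582605/72287)/(-108977) = (26105582605/72287)*(-1/108977) = -26105582605/7877620399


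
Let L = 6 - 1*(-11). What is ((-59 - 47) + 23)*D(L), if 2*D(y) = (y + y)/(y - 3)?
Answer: -1411/14 ≈ -100.79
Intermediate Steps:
L = 17 (L = 6 + 11 = 17)
D(y) = y/(-3 + y) (D(y) = ((y + y)/(y - 3))/2 = ((2*y)/(-3 + y))/2 = (2*y/(-3 + y))/2 = y/(-3 + y))
((-59 - 47) + 23)*D(L) = ((-59 - 47) + 23)*(17/(-3 + 17)) = (-106 + 23)*(17/14) = -1411/14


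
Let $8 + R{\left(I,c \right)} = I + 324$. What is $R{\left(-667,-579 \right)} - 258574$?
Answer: $-258925$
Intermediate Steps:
$R{\left(I,c \right)} = 316 + I$ ($R{\left(I,c \right)} = -8 + \left(I + 324\right) = -8 + \left(324 + I\right) = 316 + I$)
$R{\left(-667,-579 \right)} - 258574 = \left(316 - 667\right) - 258574 = -351 - 258574 = -258925$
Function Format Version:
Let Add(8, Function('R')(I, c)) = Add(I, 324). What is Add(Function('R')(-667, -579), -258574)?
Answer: -258925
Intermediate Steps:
Function('R')(I, c) = Add(316, I) (Function('R')(I, c) = Add(-8, Add(I, 324)) = Add(-8, Add(324, I)) = Add(316, I))
Add(Function('R')(-667, -579), -258574) = Add(Add(316, -667), -258574) = Add(-351, -258574) = -258925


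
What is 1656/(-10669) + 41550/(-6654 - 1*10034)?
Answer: -235466139/89022136 ≈ -2.6450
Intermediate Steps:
1656/(-10669) + 41550/(-6654 - 1*10034) = 1656*(-1/10669) + 41550/(-6654 - 10034) = -1656/10669 + 41550/(-16688) = -1656/10669 + 41550*(-1/16688) = -1656/10669 - 20775/8344 = -235466139/89022136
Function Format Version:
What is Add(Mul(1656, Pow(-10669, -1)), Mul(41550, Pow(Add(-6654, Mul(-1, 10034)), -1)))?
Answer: Rational(-235466139, 89022136) ≈ -2.6450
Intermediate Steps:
Add(Mul(1656, Pow(-10669, -1)), Mul(41550, Pow(Add(-6654, Mul(-1, 10034)), -1))) = Add(Mul(1656, Rational(-1, 10669)), Mul(41550, Pow(Add(-6654, -10034), -1))) = Add(Rational(-1656, 10669), Mul(41550, Pow(-16688, -1))) = Add(Rational(-1656, 10669), Mul(41550, Rational(-1, 16688))) = Add(Rational(-1656, 10669), Rational(-20775, 8344)) = Rational(-235466139, 89022136)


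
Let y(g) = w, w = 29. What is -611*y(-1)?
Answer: -17719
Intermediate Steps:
y(g) = 29
-611*y(-1) = -611*29 = -17719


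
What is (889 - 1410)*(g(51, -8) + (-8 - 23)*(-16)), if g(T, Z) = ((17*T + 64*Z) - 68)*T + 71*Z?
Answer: -7588365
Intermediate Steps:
g(T, Z) = 71*Z + T*(-68 + 17*T + 64*Z) (g(T, Z) = (-68 + 17*T + 64*Z)*T + 71*Z = T*(-68 + 17*T + 64*Z) + 71*Z = 71*Z + T*(-68 + 17*T + 64*Z))
(889 - 1410)*(g(51, -8) + (-8 - 23)*(-16)) = (889 - 1410)*((-68*51 + 17*51² + 71*(-8) + 64*51*(-8)) + (-8 - 23)*(-16)) = -521*((-3468 + 17*2601 - 568 - 26112) - 31*(-16)) = -521*((-3468 + 44217 - 568 - 26112) + 496) = -521*(14069 + 496) = -521*14565 = -7588365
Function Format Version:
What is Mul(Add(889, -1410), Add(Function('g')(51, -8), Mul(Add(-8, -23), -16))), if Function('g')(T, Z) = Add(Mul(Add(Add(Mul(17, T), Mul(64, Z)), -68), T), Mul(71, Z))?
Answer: -7588365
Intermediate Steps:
Function('g')(T, Z) = Add(Mul(71, Z), Mul(T, Add(-68, Mul(17, T), Mul(64, Z)))) (Function('g')(T, Z) = Add(Mul(Add(-68, Mul(17, T), Mul(64, Z)), T), Mul(71, Z)) = Add(Mul(T, Add(-68, Mul(17, T), Mul(64, Z))), Mul(71, Z)) = Add(Mul(71, Z), Mul(T, Add(-68, Mul(17, T), Mul(64, Z)))))
Mul(Add(889, -1410), Add(Function('g')(51, -8), Mul(Add(-8, -23), -16))) = Mul(Add(889, -1410), Add(Add(Mul(-68, 51), Mul(17, Pow(51, 2)), Mul(71, -8), Mul(64, 51, -8)), Mul(Add(-8, -23), -16))) = Mul(-521, Add(Add(-3468, Mul(17, 2601), -568, -26112), Mul(-31, -16))) = Mul(-521, Add(Add(-3468, 44217, -568, -26112), 496)) = Mul(-521, Add(14069, 496)) = Mul(-521, 14565) = -7588365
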